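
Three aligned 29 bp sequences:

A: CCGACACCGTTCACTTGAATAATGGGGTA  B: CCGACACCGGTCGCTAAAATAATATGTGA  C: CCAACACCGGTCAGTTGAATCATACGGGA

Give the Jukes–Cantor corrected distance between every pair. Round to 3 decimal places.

d(A,B) = 0.344, d(A,C) = 0.291, d(B,C) = 0.344

A–B: 8/29 sites differ → p ≈ 0.275862, d = −0.75 ln(1 − 0.367816) = 0.343931 ≈ 0.344.
A–C: 7/29 sites differ → p ≈ 0.241379, d = −0.75 ln(1 − 0.321839) = 0.291278 ≈ 0.291.
B–C: 8/29 sites differ → p ≈ 0.275862, d = −0.75 ln(1 − 0.367816) = 0.343931 ≈ 0.344.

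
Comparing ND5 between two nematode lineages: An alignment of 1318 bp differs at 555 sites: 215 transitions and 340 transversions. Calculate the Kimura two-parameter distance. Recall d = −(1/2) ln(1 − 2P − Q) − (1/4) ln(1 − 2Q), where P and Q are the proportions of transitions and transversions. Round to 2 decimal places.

0.62

P = 215/1318 ≈ 0.163126 and Q = 340/1318 ≈ 0.257967.
Under the Kimura two-parameter model, d = −½ ln(1 − 2P − Q) − ¼ ln(1 − 2Q).
1 − 2P − Q = 0.415781, giving −½ ln(0.415781) = 0.438798.
1 − 2Q = 0.484066, giving −¼ ln(0.484066) = 0.181384.
d = 0.438798 + 0.181384 = 0.620182.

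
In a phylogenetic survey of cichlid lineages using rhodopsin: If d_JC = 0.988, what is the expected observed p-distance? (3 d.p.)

p = (3/4)(1 − e^(−4d/3)) = 0.75 × (1 − e^(-1.317333)) = 0.75 × (1 − 0.267849) = 0.549113.

0.549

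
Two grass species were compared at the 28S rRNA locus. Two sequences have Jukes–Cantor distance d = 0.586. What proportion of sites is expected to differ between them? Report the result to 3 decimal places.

p = (3/4)(1 − e^(−4d/3)) = 0.75 × (1 − e^(-0.781333)) = 0.75 × (1 − 0.457795) = 0.406654.

0.407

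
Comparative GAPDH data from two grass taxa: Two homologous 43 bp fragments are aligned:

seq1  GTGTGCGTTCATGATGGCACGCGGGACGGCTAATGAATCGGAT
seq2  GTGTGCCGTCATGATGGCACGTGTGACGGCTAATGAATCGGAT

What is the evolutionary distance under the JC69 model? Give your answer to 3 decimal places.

The sequences differ at 4 of 43 sites (7, 8, 22, 24), so p = 4/43 ≈ 0.093023.
d = −(3/4) ln(1 − 4p/3) = −0.75 ln(1 − 0.124031) = −0.75 ln(0.875969)
  = −0.75 × (-0.132425) = 0.099319 substitutions/site.

0.099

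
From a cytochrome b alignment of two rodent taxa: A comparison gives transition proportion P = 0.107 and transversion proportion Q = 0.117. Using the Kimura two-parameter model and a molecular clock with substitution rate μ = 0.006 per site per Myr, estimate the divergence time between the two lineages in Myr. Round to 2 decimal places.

22.30

Under the Kimura two-parameter model, d = −½ ln(1 − 2P − Q) − ¼ ln(1 − 2Q).
1 − 2P − Q = 0.669, giving −½ ln(0.669) = 0.200986.
1 − 2Q = 0.766, giving −¼ ln(0.766) = 0.066643.
d = 0.200986 + 0.066643 = 0.267629.
Under a molecular clock d = 2μt, so t = d/(2μ) = 0.267629 / (2 × 0.006) = 22.30 Myr.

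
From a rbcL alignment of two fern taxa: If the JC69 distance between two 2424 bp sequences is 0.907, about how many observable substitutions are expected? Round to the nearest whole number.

1276

Invert JC69: p = (3/4)(1 − e^(−4d/3)) = 0.75 × (1 − e^(-1.209333)) = 0.75 × (1 − 0.298396) = 0.526203.
Expected differing sites = pL ≈ 0.526203 × 2424 = 1275.516072 ≈ 1276.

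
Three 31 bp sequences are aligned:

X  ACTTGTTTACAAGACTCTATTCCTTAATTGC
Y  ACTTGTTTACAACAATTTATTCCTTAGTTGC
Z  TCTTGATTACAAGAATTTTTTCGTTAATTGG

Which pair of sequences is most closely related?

X and Y

X–Y: 4/31 differ, p = 0.129, d = 0.142.
X–Z: 7/31 differ, p = 0.226, d = 0.269.
Y–Z: 7/31 differ, p = 0.226, d = 0.269.
The smallest distance is between X and Y.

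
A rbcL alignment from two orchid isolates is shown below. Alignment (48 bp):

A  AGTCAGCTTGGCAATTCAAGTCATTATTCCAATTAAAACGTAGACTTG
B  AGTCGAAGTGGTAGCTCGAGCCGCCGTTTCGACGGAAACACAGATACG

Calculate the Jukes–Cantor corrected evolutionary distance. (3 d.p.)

0.764

The sequences differ at 23 of 48 sites, so p = 23/48 ≈ 0.479167.
d = −(3/4) ln(1 − 4p/3) = −0.75 ln(1 − 0.638889) = −0.75 ln(0.361111)
  = −0.75 × (-1.018570) = 0.763928 substitutions/site.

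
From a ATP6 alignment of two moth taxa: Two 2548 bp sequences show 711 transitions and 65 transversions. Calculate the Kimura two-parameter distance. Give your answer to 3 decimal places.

P = 711/2548 ≈ 0.279042 and Q = 65/2548 ≈ 0.02551.
Under the Kimura two-parameter model, d = −½ ln(1 − 2P − Q) − ¼ ln(1 − 2Q).
1 − 2P − Q = 0.416406, giving −½ ln(0.416406) = 0.438047.
1 − 2Q = 0.94898, giving −¼ ln(0.94898) = 0.013092.
d = 0.438047 + 0.013092 = 0.451139.

0.451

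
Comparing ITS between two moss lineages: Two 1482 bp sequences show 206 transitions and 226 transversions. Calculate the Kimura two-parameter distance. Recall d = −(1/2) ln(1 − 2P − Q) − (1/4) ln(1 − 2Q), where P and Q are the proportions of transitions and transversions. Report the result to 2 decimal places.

P = 206/1482 ≈ 0.139001 and Q = 226/1482 ≈ 0.152497.
Under the Kimura two-parameter model, d = −½ ln(1 − 2P − Q) − ¼ ln(1 − 2Q).
1 − 2P − Q = 0.569501, giving −½ ln(0.569501) = 0.281497.
1 − 2Q = 0.695006, giving −¼ ln(0.695006) = 0.090959.
d = 0.281497 + 0.090959 = 0.372456.

0.37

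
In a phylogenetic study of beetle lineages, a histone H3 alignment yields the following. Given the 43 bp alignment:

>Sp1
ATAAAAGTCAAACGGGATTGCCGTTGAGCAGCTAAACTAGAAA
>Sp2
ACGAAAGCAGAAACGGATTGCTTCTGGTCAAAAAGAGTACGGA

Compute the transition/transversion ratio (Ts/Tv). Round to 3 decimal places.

1.222

Transitions are A↔G and C↔T; transversions are all other mismatches.
Transitions: 11. Transversions: 9.
R = 11/9 = 1.222222… ≈ 1.222 (to 3 d.p.).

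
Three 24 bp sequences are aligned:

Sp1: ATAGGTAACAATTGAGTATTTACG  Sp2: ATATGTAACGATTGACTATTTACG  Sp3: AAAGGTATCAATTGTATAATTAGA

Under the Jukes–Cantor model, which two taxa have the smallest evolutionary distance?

Sp1 and Sp2

Sp1–Sp2: 3/24 differ, p = 0.125, d = 0.137.
Sp1–Sp3: 7/24 differ, p = 0.292, d = 0.369.
Sp2–Sp3: 9/24 differ, p = 0.375, d = 0.520.
The smallest distance is between Sp1 and Sp2.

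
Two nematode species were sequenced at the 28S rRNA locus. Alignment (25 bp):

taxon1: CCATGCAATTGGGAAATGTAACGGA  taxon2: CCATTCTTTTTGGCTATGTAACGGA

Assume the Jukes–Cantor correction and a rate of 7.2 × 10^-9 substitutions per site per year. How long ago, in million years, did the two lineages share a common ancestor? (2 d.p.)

20.09

The sequences differ at 6 of 25 sites (5, 7, 8, 11, 14, 15), so p = 6/25 = 0.24.
d = −(3/4) ln(1 − 4p/3) = −0.75 ln(1 − 0.32) = −0.75 ln(0.68)
  = −0.75 × (-0.385662) = 0.289247 substitutions/site.
Under a molecular clock d = 2μt, so t = d/(2μ) = 0.289247 / (2 × 7.2 × 10^-9) = 20.09 million years.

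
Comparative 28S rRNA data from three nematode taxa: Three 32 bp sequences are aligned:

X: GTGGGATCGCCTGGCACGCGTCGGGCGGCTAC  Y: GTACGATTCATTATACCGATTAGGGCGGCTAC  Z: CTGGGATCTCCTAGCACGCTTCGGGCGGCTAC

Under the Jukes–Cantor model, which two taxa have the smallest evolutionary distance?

X–Y: 13/32 differ, p = 0.406, d = 0.585.
X–Z: 4/32 differ, p = 0.125, d = 0.137.
Y–Z: 12/32 differ, p = 0.375, d = 0.520.
The smallest distance is between X and Z.

X and Z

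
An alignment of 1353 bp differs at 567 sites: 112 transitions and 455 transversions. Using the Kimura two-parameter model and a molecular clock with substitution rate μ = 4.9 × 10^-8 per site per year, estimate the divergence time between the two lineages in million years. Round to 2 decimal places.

P = 112/1353 ≈ 0.082779 and Q = 455/1353 ≈ 0.33629.
Under the Kimura two-parameter model, d = −½ ln(1 − 2P − Q) − ¼ ln(1 − 2Q).
1 − 2P − Q = 0.498152, giving −½ ln(0.498152) = 0.348425.
1 − 2Q = 0.32742, giving −¼ ln(0.32742) = 0.279128.
d = 0.348425 + 0.279128 = 0.627553.
Under a molecular clock d = 2μt, so t = d/(2μ) = 0.627553 / (2 × 4.9 × 10^-8) = 6.40 million years.

6.40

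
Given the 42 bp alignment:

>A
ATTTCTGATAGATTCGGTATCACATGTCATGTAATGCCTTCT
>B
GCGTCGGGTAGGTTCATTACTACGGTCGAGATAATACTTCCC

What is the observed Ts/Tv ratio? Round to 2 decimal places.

Transitions are A↔G and C↔T; transversions are all other mismatches.
Transitions: 14. Transversions: 7.
R = 14/7 = 2.00.

2.00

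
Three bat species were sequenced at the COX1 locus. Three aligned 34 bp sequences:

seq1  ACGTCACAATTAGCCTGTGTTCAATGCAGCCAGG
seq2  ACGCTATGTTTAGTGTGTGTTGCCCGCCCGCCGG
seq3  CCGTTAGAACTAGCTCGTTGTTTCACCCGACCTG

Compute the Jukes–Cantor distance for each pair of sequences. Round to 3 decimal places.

seq1–seq2: 15/34 sites differ → p ≈ 0.441176, d = −0.75 ln(1 − 0.588235) = 0.665477 ≈ 0.665.
seq1–seq3: 17/34 sites differ → p = 0.5, d = −0.75 ln(1 − 0.666667) = 0.823960 ≈ 0.824.
seq2–seq3: 18/34 sites differ → p ≈ 0.529412, d = −0.75 ln(1 − 0.705883) = 0.917833 ≈ 0.918.

d(seq1,seq2) = 0.665, d(seq1,seq3) = 0.824, d(seq2,seq3) = 0.918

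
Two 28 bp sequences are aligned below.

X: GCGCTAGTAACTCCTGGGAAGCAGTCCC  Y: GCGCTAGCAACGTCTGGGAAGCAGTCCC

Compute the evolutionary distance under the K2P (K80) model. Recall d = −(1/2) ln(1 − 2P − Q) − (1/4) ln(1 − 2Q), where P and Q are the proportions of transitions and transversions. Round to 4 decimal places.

Of 28 sites, 2 differences are transitions and 1 are transversions, so P = 2/28 ≈ 0.071429 and Q = 1/28 ≈ 0.035714.
Under the Kimura two-parameter model, d = −½ ln(1 − 2P − Q) − ¼ ln(1 − 2Q).
1 − 2P − Q = 0.821428, giving −½ ln(0.821428) = 0.098355.
1 − 2Q = 0.928572, giving −¼ ln(0.928572) = 0.018527.
d = 0.098355 + 0.018527 = 0.116882.

0.1169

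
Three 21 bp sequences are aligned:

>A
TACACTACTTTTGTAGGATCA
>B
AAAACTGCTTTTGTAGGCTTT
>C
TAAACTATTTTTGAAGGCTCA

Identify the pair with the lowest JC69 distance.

A–B: 6/21 differ, p = 0.286, d = 0.360.
A–C: 4/21 differ, p = 0.190, d = 0.220.
B–C: 6/21 differ, p = 0.286, d = 0.360.
The smallest distance is between A and C.

A and C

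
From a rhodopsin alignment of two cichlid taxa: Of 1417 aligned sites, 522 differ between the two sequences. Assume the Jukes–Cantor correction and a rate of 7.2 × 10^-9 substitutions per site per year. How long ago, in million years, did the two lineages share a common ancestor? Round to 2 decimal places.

35.19

p = 522/1417 ≈ 0.368384.
d = −(3/4) ln(1 − 4p/3) = −0.75 ln(1 − 0.491179) = −0.75 ln(0.508821)
  = −0.75 × (-0.675659) = 0.506744 substitutions/site.
Under a molecular clock d = 2μt, so t = d/(2μ) = 0.506744 / (2 × 7.2 × 10^-9) = 35.19 million years.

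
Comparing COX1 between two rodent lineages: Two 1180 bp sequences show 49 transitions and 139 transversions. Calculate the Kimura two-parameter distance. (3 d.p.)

0.179

P = 49/1180 ≈ 0.041525 and Q = 139/1180 ≈ 0.117797.
Under the Kimura two-parameter model, d = −½ ln(1 − 2P − Q) − ¼ ln(1 − 2Q).
1 − 2P − Q = 0.799153, giving −½ ln(0.799153) = 0.112101.
1 − 2Q = 0.764406, giving −¼ ln(0.764406) = 0.067164.
d = 0.112101 + 0.067164 = 0.179265.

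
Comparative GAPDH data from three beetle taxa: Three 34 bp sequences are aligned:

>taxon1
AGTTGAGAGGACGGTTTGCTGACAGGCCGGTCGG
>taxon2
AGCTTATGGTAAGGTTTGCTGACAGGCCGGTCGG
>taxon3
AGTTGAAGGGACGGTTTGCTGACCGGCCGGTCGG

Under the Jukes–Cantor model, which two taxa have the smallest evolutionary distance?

taxon1 and taxon3

taxon1–taxon2: 6/34 differ, p = 0.176, d = 0.201.
taxon1–taxon3: 3/34 differ, p = 0.088, d = 0.094.
taxon2–taxon3: 6/34 differ, p = 0.176, d = 0.201.
The smallest distance is between taxon1 and taxon3.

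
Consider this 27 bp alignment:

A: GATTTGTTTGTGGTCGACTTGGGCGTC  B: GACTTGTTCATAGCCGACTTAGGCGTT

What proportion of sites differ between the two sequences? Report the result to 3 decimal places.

The sequences differ at 7 of 27 positions (sites 3, 9, 10, 12, 14, 21, 27).
p = 7/27 = 0.259259… ≈ 0.259 (to 3 d.p.).

0.259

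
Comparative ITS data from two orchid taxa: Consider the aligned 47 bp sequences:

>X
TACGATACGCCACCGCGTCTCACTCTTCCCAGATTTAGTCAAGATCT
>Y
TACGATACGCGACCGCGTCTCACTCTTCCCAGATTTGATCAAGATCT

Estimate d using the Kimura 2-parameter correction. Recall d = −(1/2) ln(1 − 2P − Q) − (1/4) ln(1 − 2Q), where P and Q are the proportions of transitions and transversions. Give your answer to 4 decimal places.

0.0671

Of 47 sites, 2 differences are transitions and 1 are transversions, so P = 2/47 ≈ 0.042553 and Q = 1/47 ≈ 0.021277.
Under the Kimura two-parameter model, d = −½ ln(1 − 2P − Q) − ¼ ln(1 − 2Q).
1 − 2P − Q = 0.893617, giving −½ ln(0.893617) = 0.056239.
1 − 2Q = 0.957446, giving −¼ ln(0.957446) = 0.010871.
d = 0.056239 + 0.010871 = 0.067110.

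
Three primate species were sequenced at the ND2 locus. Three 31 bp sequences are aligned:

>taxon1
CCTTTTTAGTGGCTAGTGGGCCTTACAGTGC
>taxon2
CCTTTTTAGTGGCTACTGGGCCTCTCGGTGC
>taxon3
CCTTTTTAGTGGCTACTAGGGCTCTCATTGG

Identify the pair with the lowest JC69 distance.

taxon1 and taxon2

taxon1–taxon2: 4/31 differ, p = 0.129, d = 0.142.
taxon1–taxon3: 7/31 differ, p = 0.226, d = 0.269.
taxon2–taxon3: 5/31 differ, p = 0.161, d = 0.182.
The smallest distance is between taxon1 and taxon2.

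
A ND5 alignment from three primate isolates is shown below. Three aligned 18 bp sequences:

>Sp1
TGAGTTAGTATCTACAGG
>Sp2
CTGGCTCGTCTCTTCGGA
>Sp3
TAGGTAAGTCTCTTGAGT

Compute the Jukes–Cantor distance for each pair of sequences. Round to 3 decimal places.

Sp1–Sp2: 9/18 sites differ → p = 0.5, d = −0.75 ln(1 − 0.666667) = 0.823960 ≈ 0.824.
Sp1–Sp3: 7/18 sites differ → p ≈ 0.388889, d = −0.75 ln(1 − 0.518519) = 0.548166 ≈ 0.548.
Sp2–Sp3: 8/18 sites differ → p ≈ 0.444444, d = −0.75 ln(1 − 0.592592) = 0.673455 ≈ 0.673.

d(Sp1,Sp2) = 0.824, d(Sp1,Sp3) = 0.548, d(Sp2,Sp3) = 0.673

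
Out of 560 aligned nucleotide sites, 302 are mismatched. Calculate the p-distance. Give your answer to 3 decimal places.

p = 302/560 = 0.539285… ≈ 0.539 (to 3 d.p.).

0.539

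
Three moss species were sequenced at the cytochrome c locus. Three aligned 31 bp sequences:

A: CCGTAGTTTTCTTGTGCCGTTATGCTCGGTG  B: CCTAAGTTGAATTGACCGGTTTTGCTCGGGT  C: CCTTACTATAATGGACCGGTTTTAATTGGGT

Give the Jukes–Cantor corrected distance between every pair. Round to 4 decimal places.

d(A,B) = 0.4806, d(A,C) = 0.7771, d(B,C) = 0.3163

A–B: 11/31 sites differ → p ≈ 0.354839, d = −0.75 ln(1 − 0.473119) = 0.480585 ≈ 0.4806.
A–C: 15/31 sites differ → p ≈ 0.483871, d = −0.75 ln(1 − 0.645161) = 0.777068 ≈ 0.7771.
B–C: 8/31 sites differ → p ≈ 0.258065, d = −0.75 ln(1 − 0.344087) = 0.316295 ≈ 0.3163.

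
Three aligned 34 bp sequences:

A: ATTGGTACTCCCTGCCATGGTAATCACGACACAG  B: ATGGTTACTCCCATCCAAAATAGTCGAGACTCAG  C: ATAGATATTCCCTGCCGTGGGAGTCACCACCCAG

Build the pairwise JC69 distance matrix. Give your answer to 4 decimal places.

d(A,B) = 0.4234, d(A,C) = 0.2824, d(B,C) = 0.5972

A–B: 11/34 sites differ → p ≈ 0.323529, d = −0.75 ln(1 − 0.431372) = 0.423397 ≈ 0.4234.
A–C: 8/34 sites differ → p ≈ 0.235294, d = −0.75 ln(1 − 0.313725) = 0.282358 ≈ 0.2824.
B–C: 14/34 sites differ → p ≈ 0.411765, d = −0.75 ln(1 − 0.54902) = 0.597249 ≈ 0.5972.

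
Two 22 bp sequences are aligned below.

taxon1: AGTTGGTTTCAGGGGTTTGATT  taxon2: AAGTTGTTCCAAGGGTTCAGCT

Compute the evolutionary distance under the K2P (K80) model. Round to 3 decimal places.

0.700

Of 22 sites, 7 differences are transitions and 2 are transversions, so P = 7/22 ≈ 0.318182 and Q = 2/22 ≈ 0.090909.
Under the Kimura two-parameter model, d = −½ ln(1 − 2P − Q) − ¼ ln(1 − 2Q).
1 − 2P − Q = 0.272727, giving −½ ln(0.272727) = 0.649642.
1 − 2Q = 0.818182, giving −¼ ln(0.818182) = 0.050168.
d = 0.649642 + 0.050168 = 0.699810.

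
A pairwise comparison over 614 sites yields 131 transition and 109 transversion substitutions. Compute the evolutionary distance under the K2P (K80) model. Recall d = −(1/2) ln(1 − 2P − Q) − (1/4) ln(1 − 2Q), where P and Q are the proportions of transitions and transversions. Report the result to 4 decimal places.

P = 131/614 ≈ 0.213355 and Q = 109/614 ≈ 0.177524.
Under the Kimura two-parameter model, d = −½ ln(1 − 2P − Q) − ¼ ln(1 − 2Q).
1 − 2P − Q = 0.395766, giving −½ ln(0.395766) = 0.463466.
1 − 2Q = 0.644952, giving −¼ ln(0.644952) = 0.109645.
d = 0.463466 + 0.109645 = 0.573111.

0.5731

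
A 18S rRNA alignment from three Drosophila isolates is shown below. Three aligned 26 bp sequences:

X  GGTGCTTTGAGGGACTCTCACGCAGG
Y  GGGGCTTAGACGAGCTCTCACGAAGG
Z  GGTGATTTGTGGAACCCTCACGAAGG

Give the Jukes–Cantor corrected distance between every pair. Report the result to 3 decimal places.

X–Y: 6/26 sites differ → p ≈ 0.230769, d = −0.75 ln(1 − 0.307692) = 0.275793 ≈ 0.276.
X–Z: 5/26 sites differ → p ≈ 0.192308, d = −0.75 ln(1 − 0.256411) = 0.222200 ≈ 0.222.
Y–Z: 7/26 sites differ → p ≈ 0.269231, d = −0.75 ln(1 − 0.358975) = 0.333515 ≈ 0.334.

d(X,Y) = 0.276, d(X,Z) = 0.222, d(Y,Z) = 0.334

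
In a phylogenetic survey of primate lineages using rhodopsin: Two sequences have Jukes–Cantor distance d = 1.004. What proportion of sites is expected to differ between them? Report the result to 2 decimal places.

p = (3/4)(1 − e^(−4d/3)) = 0.75 × (1 − e^(-1.338667)) = 0.75 × (1 − 0.262195) = 0.553354.

0.55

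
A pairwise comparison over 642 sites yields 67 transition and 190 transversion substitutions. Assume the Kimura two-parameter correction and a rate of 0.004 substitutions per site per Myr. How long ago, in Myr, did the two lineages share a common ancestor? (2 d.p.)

71.92

P = 67/642 ≈ 0.104361 and Q = 190/642 ≈ 0.29595.
Under the Kimura two-parameter model, d = −½ ln(1 − 2P − Q) − ¼ ln(1 − 2Q).
1 − 2P − Q = 0.495328, giving −½ ln(0.495328) = 0.351268.
1 − 2Q = 0.4081, giving −¼ ln(0.4081) = 0.224061.
d = 0.351268 + 0.224061 = 0.575329.
Under a molecular clock d = 2μt, so t = d/(2μ) = 0.575329 / (2 × 0.004) = 71.92 Myr.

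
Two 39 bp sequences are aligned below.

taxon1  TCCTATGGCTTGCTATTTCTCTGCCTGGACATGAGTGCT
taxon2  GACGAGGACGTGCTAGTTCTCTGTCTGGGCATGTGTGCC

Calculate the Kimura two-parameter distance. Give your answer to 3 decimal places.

Of 39 sites, 4 differences are transitions and 7 are transversions, so P = 4/39 ≈ 0.102564 and Q = 7/39 ≈ 0.179487.
Under the Kimura two-parameter model, d = −½ ln(1 − 2P − Q) − ¼ ln(1 − 2Q).
1 − 2P − Q = 0.615385, giving −½ ln(0.615385) = 0.242754.
1 − 2Q = 0.641026, giving −¼ ln(0.641026) = 0.111171.
d = 0.242754 + 0.111171 = 0.353925.

0.354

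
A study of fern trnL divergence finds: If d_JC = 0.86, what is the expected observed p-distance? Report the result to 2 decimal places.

p = (3/4)(1 − e^(−4d/3)) = 0.75 × (1 − e^(-1.146667)) = 0.75 × (1 − 0.317694) = 0.511730.

0.51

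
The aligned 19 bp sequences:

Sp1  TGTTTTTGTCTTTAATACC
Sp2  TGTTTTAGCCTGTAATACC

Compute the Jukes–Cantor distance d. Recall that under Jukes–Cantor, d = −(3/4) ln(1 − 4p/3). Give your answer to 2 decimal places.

0.18

The sequences differ at 3 of 19 sites (7, 9, 12), so p = 3/19 ≈ 0.157895.
d = −(3/4) ln(1 − 4p/3) = −0.75 ln(1 − 0.210527) = −0.75 ln(0.789473)
  = −0.75 × (-0.236390) = 0.177293 substitutions/site.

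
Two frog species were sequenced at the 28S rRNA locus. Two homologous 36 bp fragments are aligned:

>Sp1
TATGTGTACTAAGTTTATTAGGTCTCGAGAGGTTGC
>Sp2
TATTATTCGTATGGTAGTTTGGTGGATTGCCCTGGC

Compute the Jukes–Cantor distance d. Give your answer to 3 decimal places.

0.912

The sequences differ at 19 of 36 sites, so p = 19/36 ≈ 0.527778.
d = −(3/4) ln(1 − 4p/3) = −0.75 ln(1 − 0.703704) = −0.75 ln(0.296296)
  = −0.75 × (-1.216396) = 0.912297 substitutions/site.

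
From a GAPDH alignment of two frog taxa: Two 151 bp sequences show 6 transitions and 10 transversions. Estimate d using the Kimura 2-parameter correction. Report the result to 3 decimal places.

0.114

P = 6/151 ≈ 0.039735 and Q = 10/151 ≈ 0.066225.
Under the Kimura two-parameter model, d = −½ ln(1 − 2P − Q) − ¼ ln(1 − 2Q).
1 − 2P − Q = 0.854305, giving −½ ln(0.854305) = 0.078734.
1 − 2Q = 0.86755, giving −¼ ln(0.86755) = 0.035521.
d = 0.078734 + 0.035521 = 0.114255.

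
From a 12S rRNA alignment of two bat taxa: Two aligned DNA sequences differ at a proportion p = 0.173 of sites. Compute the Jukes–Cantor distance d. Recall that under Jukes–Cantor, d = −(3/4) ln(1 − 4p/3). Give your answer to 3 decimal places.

d = −(3/4) ln(1 − 4p/3) = −0.75 ln(1 − 0.230667) = −0.75 ln(0.769333)
  = −0.75 × (-0.262231) = 0.196673 substitutions/site.

0.197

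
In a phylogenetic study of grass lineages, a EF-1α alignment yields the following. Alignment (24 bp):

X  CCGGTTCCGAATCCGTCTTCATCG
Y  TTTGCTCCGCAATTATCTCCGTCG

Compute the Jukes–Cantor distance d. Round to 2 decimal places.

The sequences differ at 11 of 24 sites, so p = 11/24 ≈ 0.458333.
d = −(3/4) ln(1 − 4p/3) = −0.75 ln(1 − 0.611111) = −0.75 ln(0.388889)
  = −0.75 × (-0.944461) = 0.708346 substitutions/site.

0.71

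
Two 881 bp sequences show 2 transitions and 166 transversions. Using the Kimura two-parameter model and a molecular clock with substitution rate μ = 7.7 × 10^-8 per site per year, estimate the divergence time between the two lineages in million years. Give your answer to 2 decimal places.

P = 2/881 ≈ 0.00227 and Q = 166/881 ≈ 0.188422.
Under the Kimura two-parameter model, d = −½ ln(1 − 2P − Q) − ¼ ln(1 − 2Q).
1 − 2P − Q = 0.807038, giving −½ ln(0.807038) = 0.107192.
1 − 2Q = 0.623156, giving −¼ ln(0.623156) = 0.118240.
d = 0.107192 + 0.118240 = 0.225432.
Under a molecular clock d = 2μt, so t = d/(2μ) = 0.225432 / (2 × 7.7 × 10^-8) = 1.46 million years.

1.46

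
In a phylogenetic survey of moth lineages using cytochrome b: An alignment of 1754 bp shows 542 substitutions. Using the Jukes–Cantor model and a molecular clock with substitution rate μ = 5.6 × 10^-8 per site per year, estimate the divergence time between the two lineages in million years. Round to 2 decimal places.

p = 542/1754 ≈ 0.309008.
d = −(3/4) ln(1 − 4p/3) = −0.75 ln(1 − 0.412011) = −0.75 ln(0.587989)
  = −0.75 × (-0.531047) = 0.398285 substitutions/site.
Under a molecular clock d = 2μt, so t = d/(2μ) = 0.398285 / (2 × 5.6 × 10^-8) = 3.56 million years.

3.56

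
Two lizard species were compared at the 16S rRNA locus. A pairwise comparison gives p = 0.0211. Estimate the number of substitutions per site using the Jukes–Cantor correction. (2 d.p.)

d = −(3/4) ln(1 − 4p/3) = −0.75 ln(1 − 0.028133) = −0.75 ln(0.971867)
  = −0.75 × (-0.028536) = 0.021402 substitutions/site.

0.02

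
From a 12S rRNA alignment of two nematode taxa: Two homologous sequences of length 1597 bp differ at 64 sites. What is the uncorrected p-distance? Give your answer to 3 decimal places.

0.040

p = 64/1597 = 0.040075… ≈ 0.040 (to 3 d.p.).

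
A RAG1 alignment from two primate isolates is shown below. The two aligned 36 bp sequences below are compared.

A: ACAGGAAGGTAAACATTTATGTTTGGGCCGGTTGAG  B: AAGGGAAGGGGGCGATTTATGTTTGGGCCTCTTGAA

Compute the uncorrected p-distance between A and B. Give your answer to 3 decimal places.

The sequences differ at 10 of 36 positions (sites 2, 3, 10, 11, 12, 13, 14, 30, 31, 36).
p = 10/36 = 0.277777… ≈ 0.278 (to 3 d.p.).

0.278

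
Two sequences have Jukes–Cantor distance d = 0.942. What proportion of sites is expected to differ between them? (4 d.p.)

0.5364

p = (3/4)(1 − e^(−4d/3)) = 0.75 × (1 − e^(-1.256)) = 0.75 × (1 − 0.284791) = 0.536407.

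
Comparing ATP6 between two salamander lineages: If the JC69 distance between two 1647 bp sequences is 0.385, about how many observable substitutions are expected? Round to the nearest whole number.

Invert JC69: p = (3/4)(1 − e^(−4d/3)) = 0.75 × (1 − e^(-0.513333)) = 0.75 × (1 − 0.598497) = 0.301127.
Expected differing sites = pL ≈ 0.301127 × 1647 = 495.956169 ≈ 496.

496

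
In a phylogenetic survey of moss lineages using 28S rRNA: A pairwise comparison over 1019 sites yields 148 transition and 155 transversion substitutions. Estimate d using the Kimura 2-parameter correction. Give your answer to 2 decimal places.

0.38

P = 148/1019 ≈ 0.14524 and Q = 155/1019 ≈ 0.15211.
Under the Kimura two-parameter model, d = −½ ln(1 − 2P − Q) − ¼ ln(1 − 2Q).
1 − 2P − Q = 0.55741, giving −½ ln(0.55741) = 0.292227.
1 − 2Q = 0.69578, giving −¼ ln(0.69578) = 0.090680.
d = 0.292227 + 0.090680 = 0.382907.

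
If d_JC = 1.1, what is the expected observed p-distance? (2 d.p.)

0.58

p = (3/4)(1 − e^(−4d/3)) = 0.75 × (1 − e^(-1.466667)) = 0.75 × (1 − 0.230693) = 0.576980.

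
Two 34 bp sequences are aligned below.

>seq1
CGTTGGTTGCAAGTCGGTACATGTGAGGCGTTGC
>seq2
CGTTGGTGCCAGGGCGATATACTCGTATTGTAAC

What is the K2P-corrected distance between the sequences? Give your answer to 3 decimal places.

0.697

Of 34 sites, 8 differences are transitions and 7 are transversions, so P = 8/34 ≈ 0.235294 and Q = 7/34 ≈ 0.205882.
Under the Kimura two-parameter model, d = −½ ln(1 − 2P − Q) − ¼ ln(1 − 2Q).
1 − 2P − Q = 0.32353, giving −½ ln(0.32353) = 0.564232.
1 − 2Q = 0.588236, giving −¼ ln(0.588236) = 0.132657.
d = 0.564232 + 0.132657 = 0.696889.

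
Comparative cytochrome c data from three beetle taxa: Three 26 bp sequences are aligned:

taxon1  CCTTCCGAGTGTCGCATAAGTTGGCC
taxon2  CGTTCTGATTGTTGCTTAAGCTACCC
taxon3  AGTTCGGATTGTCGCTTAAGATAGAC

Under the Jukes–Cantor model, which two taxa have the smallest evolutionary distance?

taxon2 and taxon3

taxon1–taxon2: 8/26 differ, p = 0.308, d = 0.396.
taxon1–taxon3: 8/26 differ, p = 0.308, d = 0.396.
taxon2–taxon3: 6/26 differ, p = 0.231, d = 0.276.
The smallest distance is between taxon2 and taxon3.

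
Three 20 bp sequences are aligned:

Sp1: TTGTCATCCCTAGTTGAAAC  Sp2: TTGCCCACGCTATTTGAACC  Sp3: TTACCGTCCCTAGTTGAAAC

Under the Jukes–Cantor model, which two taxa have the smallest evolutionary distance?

Sp1–Sp2: 6/20 differ, p = 0.300, d = 0.383.
Sp1–Sp3: 3/20 differ, p = 0.150, d = 0.167.
Sp2–Sp3: 6/20 differ, p = 0.300, d = 0.383.
The smallest distance is between Sp1 and Sp3.

Sp1 and Sp3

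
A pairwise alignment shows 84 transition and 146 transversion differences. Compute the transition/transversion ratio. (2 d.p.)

R = 84/146 = 0.575342… ≈ 0.58 (to 2 d.p.).

0.58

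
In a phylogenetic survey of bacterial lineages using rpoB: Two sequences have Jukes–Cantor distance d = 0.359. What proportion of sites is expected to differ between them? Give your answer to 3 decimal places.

0.285

p = (3/4)(1 − e^(−4d/3)) = 0.75 × (1 − e^(-0.478667)) = 0.75 × (1 − 0.619609) = 0.285293.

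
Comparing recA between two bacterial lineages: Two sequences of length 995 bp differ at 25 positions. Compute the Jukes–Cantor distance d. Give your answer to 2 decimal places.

0.03

p = 25/995 ≈ 0.025126.
d = −(3/4) ln(1 − 4p/3) = −0.75 ln(1 − 0.033501) = −0.75 ln(0.966499)
  = −0.75 × (-0.034075) = 0.025556 substitutions/site.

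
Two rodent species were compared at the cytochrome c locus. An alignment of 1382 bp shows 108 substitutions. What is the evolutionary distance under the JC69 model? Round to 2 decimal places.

p = 108/1382 ≈ 0.078148.
d = −(3/4) ln(1 − 4p/3) = −0.75 ln(1 − 0.104197) = −0.75 ln(0.895803)
  = −0.75 × (-0.110035) = 0.082526 substitutions/site.

0.08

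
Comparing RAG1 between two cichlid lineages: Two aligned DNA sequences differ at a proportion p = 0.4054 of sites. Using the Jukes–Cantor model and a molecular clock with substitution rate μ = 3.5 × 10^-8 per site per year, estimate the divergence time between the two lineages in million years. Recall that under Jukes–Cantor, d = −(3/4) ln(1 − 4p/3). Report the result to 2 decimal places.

d = −(3/4) ln(1 − 4p/3) = −0.75 ln(1 − 0.540533) = −0.75 ln(0.459467)
  = −0.75 × (-0.777688) = 0.583266 substitutions/site.
Under a molecular clock d = 2μt, so t = d/(2μ) = 0.583266 / (2 × 3.5 × 10^-8) = 8.33 million years.

8.33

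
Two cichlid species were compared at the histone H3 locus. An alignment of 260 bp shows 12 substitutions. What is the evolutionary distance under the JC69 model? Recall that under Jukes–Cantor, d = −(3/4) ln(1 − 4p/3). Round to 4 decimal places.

0.0476

p = 12/260 ≈ 0.046154.
d = −(3/4) ln(1 − 4p/3) = −0.75 ln(1 − 0.061539) = −0.75 ln(0.938461)
  = −0.75 × (-0.063514) = 0.047636 substitutions/site.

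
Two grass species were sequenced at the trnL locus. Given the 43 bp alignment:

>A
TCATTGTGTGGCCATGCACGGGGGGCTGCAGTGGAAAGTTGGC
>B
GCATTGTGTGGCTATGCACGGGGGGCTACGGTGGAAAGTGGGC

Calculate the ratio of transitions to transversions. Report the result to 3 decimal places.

Transitions are A↔G and C↔T; transversions are all other mismatches.
Transitions: 3. Transversions: 2.
R = 3/2 = 1.500.

1.500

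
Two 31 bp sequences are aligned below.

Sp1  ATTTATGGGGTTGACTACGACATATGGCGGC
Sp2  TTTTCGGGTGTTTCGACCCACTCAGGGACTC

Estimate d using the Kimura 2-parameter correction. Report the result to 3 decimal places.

Of 31 sites, 1 differences are transitions and 15 are transversions, so P = 1/31 ≈ 0.032258 and Q = 15/31 ≈ 0.483871.
Under the Kimura two-parameter model, d = −½ ln(1 − 2P − Q) − ¼ ln(1 − 2Q).
1 − 2P − Q = 0.451613, giving −½ ln(0.451613) = 0.397465.
1 − 2Q = 0.032258, giving −¼ ln(0.032258) = 0.858497.
d = 0.397465 + 0.858497 = 1.255962.

1.256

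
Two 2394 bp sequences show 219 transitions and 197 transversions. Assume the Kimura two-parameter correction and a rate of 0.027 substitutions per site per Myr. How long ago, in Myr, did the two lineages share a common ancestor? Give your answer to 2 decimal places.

P = 219/2394 ≈ 0.091479 and Q = 197/2394 ≈ 0.082289.
Under the Kimura two-parameter model, d = −½ ln(1 − 2P − Q) − ¼ ln(1 − 2Q).
1 − 2P − Q = 0.734753, giving −½ ln(0.734753) = 0.154110.
1 − 2Q = 0.835422, giving −¼ ln(0.835422) = 0.044955.
d = 0.154110 + 0.044955 = 0.199065.
Under a molecular clock d = 2μt, so t = d/(2μ) = 0.199065 / (2 × 0.027) = 3.69 Myr.

3.69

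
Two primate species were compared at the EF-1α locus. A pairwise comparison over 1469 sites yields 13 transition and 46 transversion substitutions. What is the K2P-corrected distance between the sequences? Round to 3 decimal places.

0.041

P = 13/1469 ≈ 0.00885 and Q = 46/1469 ≈ 0.031314.
Under the Kimura two-parameter model, d = −½ ln(1 − 2P − Q) − ¼ ln(1 − 2Q).
1 − 2P − Q = 0.950986, giving −½ ln(0.950986) = 0.025128.
1 − 2Q = 0.937372, giving −¼ ln(0.937372) = 0.016169.
d = 0.025128 + 0.016169 = 0.041297.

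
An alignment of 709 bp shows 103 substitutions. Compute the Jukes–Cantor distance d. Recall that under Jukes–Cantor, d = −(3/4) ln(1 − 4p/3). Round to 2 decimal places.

0.16

p = 103/709 ≈ 0.145275.
d = −(3/4) ln(1 − 4p/3) = −0.75 ln(1 − 0.1937) = −0.75 ln(0.8063)
  = −0.75 × (-0.215299) = 0.161474 substitutions/site.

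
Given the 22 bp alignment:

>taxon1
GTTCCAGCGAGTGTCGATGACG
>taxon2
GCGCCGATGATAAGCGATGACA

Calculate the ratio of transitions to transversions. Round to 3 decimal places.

Transitions are A↔G and C↔T; transversions are all other mismatches.
Transitions: 6. Transversions: 4.
R = 6/4 = 1.500.

1.500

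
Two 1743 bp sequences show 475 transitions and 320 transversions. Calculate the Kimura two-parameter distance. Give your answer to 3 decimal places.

P = 475/1743 ≈ 0.272519 and Q = 320/1743 ≈ 0.183592.
Under the Kimura two-parameter model, d = −½ ln(1 − 2P − Q) − ¼ ln(1 − 2Q).
1 − 2P − Q = 0.27137, giving −½ ln(0.27137) = 0.652136.
1 − 2Q = 0.632816, giving −¼ ln(0.632816) = 0.114394.
d = 0.652136 + 0.114394 = 0.766530.

0.767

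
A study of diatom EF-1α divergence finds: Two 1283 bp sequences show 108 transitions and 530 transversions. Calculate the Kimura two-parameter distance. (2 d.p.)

0.87

P = 108/1283 ≈ 0.084178 and Q = 530/1283 ≈ 0.413094.
Under the Kimura two-parameter model, d = −½ ln(1 − 2P − Q) − ¼ ln(1 − 2Q).
1 − 2P − Q = 0.41855, giving −½ ln(0.41855) = 0.435479.
1 − 2Q = 0.173812, giving −¼ ln(0.173812) = 0.437445.
d = 0.435479 + 0.437445 = 0.872924.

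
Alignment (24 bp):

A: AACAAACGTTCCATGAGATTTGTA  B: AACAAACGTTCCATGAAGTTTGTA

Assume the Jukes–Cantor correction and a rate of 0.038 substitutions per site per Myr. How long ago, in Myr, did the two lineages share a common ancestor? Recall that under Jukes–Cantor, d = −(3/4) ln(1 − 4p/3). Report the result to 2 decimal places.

1.16

The sequences differ at 2 of 24 sites (17, 18), so p = 2/24 ≈ 0.083333.
d = −(3/4) ln(1 − 4p/3) = −0.75 ln(1 − 0.111111) = −0.75 ln(0.888889)
  = −0.75 × (-0.117783) = 0.088337 substitutions/site.
Under a molecular clock d = 2μt, so t = d/(2μ) = 0.088337 / (2 × 0.038) = 1.16 Myr.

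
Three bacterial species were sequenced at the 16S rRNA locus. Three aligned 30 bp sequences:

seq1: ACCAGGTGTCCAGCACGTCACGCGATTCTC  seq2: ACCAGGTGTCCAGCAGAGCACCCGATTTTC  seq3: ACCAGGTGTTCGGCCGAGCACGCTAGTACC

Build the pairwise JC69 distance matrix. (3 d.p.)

seq1–seq2: 5/30 sites differ → p ≈ 0.166667, d = −0.75 ln(1 − 0.222223) = 0.188487 ≈ 0.188.
seq1–seq3: 10/30 sites differ → p ≈ 0.333333, d = −0.75 ln(1 − 0.444444) = 0.440839 ≈ 0.441.
seq2–seq3: 8/30 sites differ → p ≈ 0.266667, d = −0.75 ln(1 − 0.355556) = 0.329526 ≈ 0.330.

d(seq1,seq2) = 0.188, d(seq1,seq3) = 0.441, d(seq2,seq3) = 0.330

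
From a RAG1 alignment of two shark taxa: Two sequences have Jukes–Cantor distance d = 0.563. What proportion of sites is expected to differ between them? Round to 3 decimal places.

p = (3/4)(1 − e^(−4d/3)) = 0.75 × (1 − e^(-0.750667)) = 0.75 × (1 − 0.472052) = 0.395961.

0.396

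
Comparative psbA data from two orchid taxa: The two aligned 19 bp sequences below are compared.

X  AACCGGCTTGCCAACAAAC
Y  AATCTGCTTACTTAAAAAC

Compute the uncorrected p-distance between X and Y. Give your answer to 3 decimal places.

0.316

The sequences differ at 6 of 19 positions (sites 3, 5, 10, 12, 13, 15).
p = 6/19 = 0.315789… ≈ 0.316 (to 3 d.p.).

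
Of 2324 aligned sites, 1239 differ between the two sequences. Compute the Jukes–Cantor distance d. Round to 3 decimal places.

p = 1239/2324 ≈ 0.533133.
d = −(3/4) ln(1 − 4p/3) = −0.75 ln(1 − 0.710844) = −0.75 ln(0.289156)
  = −0.75 × (-1.240789) = 0.930592 substitutions/site.

0.931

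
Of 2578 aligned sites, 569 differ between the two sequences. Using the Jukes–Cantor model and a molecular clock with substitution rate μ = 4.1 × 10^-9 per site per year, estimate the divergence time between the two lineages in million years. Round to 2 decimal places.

31.88

p = 569/2578 ≈ 0.220714.
d = −(3/4) ln(1 − 4p/3) = −0.75 ln(1 − 0.294285) = −0.75 ln(0.705715)
  = −0.75 × (-0.348544) = 0.261408 substitutions/site.
Under a molecular clock d = 2μt, so t = d/(2μ) = 0.261408 / (2 × 4.1 × 10^-9) = 31.88 million years.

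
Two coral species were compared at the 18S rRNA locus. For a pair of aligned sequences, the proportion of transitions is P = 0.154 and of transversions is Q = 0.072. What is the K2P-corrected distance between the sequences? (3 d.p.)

Under the Kimura two-parameter model, d = −½ ln(1 − 2P − Q) − ¼ ln(1 − 2Q).
1 − 2P − Q = 0.62, giving −½ ln(0.62) = 0.239018.
1 − 2Q = 0.856, giving −¼ ln(0.856) = 0.038871.
d = 0.239018 + 0.038871 = 0.277889.

0.278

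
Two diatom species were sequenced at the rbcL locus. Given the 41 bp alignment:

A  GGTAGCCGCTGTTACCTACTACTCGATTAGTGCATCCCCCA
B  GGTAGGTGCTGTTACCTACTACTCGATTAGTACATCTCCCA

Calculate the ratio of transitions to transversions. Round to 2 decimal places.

Transitions are A↔G and C↔T; transversions are all other mismatches.
Transitions: 3. Transversions: 1.
R = 3/1 = 3.00.

3.00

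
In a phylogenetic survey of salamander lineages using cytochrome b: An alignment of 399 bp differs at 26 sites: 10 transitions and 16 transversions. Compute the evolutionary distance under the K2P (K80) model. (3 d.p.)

P = 10/399 ≈ 0.025063 and Q = 16/399 ≈ 0.0401.
Under the Kimura two-parameter model, d = −½ ln(1 − 2P − Q) − ¼ ln(1 − 2Q).
1 − 2P − Q = 0.909774, giving −½ ln(0.909774) = 0.047280.
1 − 2Q = 0.9198, giving −¼ ln(0.9198) = 0.020900.
d = 0.047280 + 0.020900 = 0.068180.

0.068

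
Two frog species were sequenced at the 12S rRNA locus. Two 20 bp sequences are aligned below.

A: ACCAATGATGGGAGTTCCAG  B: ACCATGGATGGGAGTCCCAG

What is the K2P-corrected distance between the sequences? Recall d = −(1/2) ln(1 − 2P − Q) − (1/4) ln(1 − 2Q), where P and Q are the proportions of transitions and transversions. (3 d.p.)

Of 20 sites, 1 differences are transitions and 2 are transversions, so P = 1/20 = 0.05 and Q = 2/20 = 0.1.
Under the Kimura two-parameter model, d = −½ ln(1 − 2P − Q) − ¼ ln(1 − 2Q).
1 − 2P − Q = 0.8, giving −½ ln(0.8) = 0.111572.
1 − 2Q = 0.8, giving −¼ ln(0.8) = 0.055786.
d = 0.111572 + 0.055786 = 0.167358.

0.167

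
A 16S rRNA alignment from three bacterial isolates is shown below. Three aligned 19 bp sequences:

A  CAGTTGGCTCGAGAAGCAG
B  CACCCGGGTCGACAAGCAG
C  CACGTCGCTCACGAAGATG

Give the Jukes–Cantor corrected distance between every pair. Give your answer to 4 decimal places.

d(A,B) = 0.3241, d(A,C) = 0.5068, d(B,C) = 0.7489

A–B: 5/19 sites differ → p ≈ 0.263158, d = −0.75 ln(1 − 0.350877) = 0.324100 ≈ 0.3241.
A–C: 7/19 sites differ → p ≈ 0.368421, d = −0.75 ln(1 − 0.491228) = 0.506816 ≈ 0.5068.
B–C: 9/19 sites differ → p ≈ 0.473684, d = −0.75 ln(1 − 0.631579) = 0.748897 ≈ 0.7489.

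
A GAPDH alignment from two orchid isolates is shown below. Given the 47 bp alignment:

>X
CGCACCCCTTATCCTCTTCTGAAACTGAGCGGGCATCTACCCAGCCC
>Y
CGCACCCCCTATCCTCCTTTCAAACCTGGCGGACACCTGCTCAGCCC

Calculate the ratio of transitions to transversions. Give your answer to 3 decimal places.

4.500

Transitions are A↔G and C↔T; transversions are all other mismatches.
Transitions: 9. Transversions: 2.
R = 9/2 = 4.500.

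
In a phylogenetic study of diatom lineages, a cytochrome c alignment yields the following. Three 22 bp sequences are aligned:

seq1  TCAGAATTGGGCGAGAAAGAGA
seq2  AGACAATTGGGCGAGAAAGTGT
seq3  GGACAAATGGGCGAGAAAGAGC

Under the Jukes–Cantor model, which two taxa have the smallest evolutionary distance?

seq1–seq2: 5/22 differ, p = 0.227, d = 0.271.
seq1–seq3: 5/22 differ, p = 0.227, d = 0.271.
seq2–seq3: 4/22 differ, p = 0.182, d = 0.208.
The smallest distance is between seq2 and seq3.

seq2 and seq3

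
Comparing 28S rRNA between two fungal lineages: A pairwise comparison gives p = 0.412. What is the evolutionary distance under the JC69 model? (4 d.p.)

0.5978

d = −(3/4) ln(1 − 4p/3) = −0.75 ln(1 − 0.549333) = −0.75 ln(0.450667)
  = −0.75 × (-0.797027) = 0.597770 substitutions/site.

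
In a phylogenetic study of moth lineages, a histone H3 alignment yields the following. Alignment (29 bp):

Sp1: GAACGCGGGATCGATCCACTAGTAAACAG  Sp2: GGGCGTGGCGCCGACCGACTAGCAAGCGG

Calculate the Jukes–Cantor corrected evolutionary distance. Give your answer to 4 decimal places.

0.5285

The sequences differ at 11 of 29 sites, so p = 11/29 ≈ 0.37931.
d = −(3/4) ln(1 − 4p/3) = −0.75 ln(1 − 0.505747) = −0.75 ln(0.494253)
  = −0.75 × (-0.704708) = 0.528531 substitutions/site.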